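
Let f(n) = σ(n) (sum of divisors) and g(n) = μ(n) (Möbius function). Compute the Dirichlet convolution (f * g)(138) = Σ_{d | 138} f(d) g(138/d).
(σ * μ)(138) = 138

Divisors of 138: [1, 2, 3, 6, 23, 46, 69, 138]. For each d | 138:
  d = 1: σ(1) · μ(138/1) = 1 · -1 = -1
  d = 2: σ(2) · μ(138/2) = 3 · 1 = 3
  d = 3: σ(3) · μ(138/3) = 4 · 1 = 4
  d = 6: σ(6) · μ(138/6) = 12 · -1 = -12
  d = 23: σ(23) · μ(138/23) = 24 · 1 = 24
  d = 46: σ(46) · μ(138/46) = 72 · -1 = -72
  d = 69: σ(69) · μ(138/69) = 96 · -1 = -96
  d = 138: σ(138) · μ(138/138) = 288 · 1 = 288
Summing: (σ * μ)(138) = -1 + 3 + 4 + -12 + 24 + -72 + -96 + 288 = 138.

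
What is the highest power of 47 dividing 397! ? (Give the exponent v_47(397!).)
v_47(397!) = 8

Legendre's formula: v_p(n!) = Σ_{k ≥ 1} ⌊n / p^k⌋. For p = 47, n = 397, the terms are:
  ⌊397/47^1⌋ = ⌊397/47⌋ = 8
(the next term ⌊397/47^2⌋ = 0, terminating the sum). Summing: v_47(397!) = 8 = 8.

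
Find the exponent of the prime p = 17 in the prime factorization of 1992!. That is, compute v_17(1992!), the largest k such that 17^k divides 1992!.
v_17(1992!) = 123

Legendre's formula: v_p(n!) = Σ_{k ≥ 1} ⌊n / p^k⌋. For p = 17, n = 1992, the terms are:
  ⌊1992/17^1⌋ = ⌊1992/17⌋ = 117
  ⌊1992/17^2⌋ = ⌊1992/289⌋ = 6
(the next term ⌊1992/17^3⌋ = 0, terminating the sum). Summing: v_17(1992!) = 117 + 6 = 123.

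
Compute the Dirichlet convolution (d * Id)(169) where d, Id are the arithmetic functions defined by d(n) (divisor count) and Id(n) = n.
(d * Id)(169) = 198

Divisors of 169: [1, 13, 169]. For each d | 169:
  d = 1: d(1) · Id(169/1) = 1 · 169 = 169
  d = 13: d(13) · Id(169/13) = 2 · 13 = 26
  d = 169: d(169) · Id(169/169) = 3 · 1 = 3
Summing: (d * Id)(169) = 169 + 26 + 3 = 198.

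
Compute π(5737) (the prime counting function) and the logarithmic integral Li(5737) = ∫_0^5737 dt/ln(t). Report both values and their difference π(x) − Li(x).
π(5737) = 754;  Li(5737) ≈ 770.10;  π(x) − Li(x) ≈ -16.10.

Direct count of primes ≤ 5737 gives π(5737) = 754. Numerical evaluation of the logarithmic integral gives Li(5737) ≈ 770.10. The difference π(x) − Li(x) ≈ -16.10 is typically negative for small/moderate x (Li(x) overestimates), though Littlewood's theorem shows this sign changes infinitely often.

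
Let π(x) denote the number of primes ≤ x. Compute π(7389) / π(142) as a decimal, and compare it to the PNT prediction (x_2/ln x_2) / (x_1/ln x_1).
π(7389)/π(142) = 938/34 ≈ 27.5882;  PNT prediction ≈ 28.9498.

π(142) = 34 and π(7389) = 938, so π(7389)/π(142) ≈ 27.5882. The PNT-predicted ratio is (7389/ln(7389)) / (142/ln(142)) ≈ 28.9498. The two agree to within a few percent, as expected.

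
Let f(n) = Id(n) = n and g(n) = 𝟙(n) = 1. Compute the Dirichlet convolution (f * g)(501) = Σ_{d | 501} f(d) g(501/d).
(Id * 𝟙)(501) = 672

Divisors of 501: [1, 3, 167, 501]. For each d | 501:
  d = 1: Id(1) · 𝟙(501/1) = 1 · 1 = 1
  d = 3: Id(3) · 𝟙(501/3) = 3 · 1 = 3
  d = 167: Id(167) · 𝟙(501/167) = 167 · 1 = 167
  d = 501: Id(501) · 𝟙(501/501) = 501 · 1 = 501
Summing: (Id * 𝟙)(501) = 1 + 3 + 167 + 501 = 672.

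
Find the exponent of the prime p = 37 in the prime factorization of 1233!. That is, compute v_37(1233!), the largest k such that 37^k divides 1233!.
v_37(1233!) = 33

Legendre's formula: v_p(n!) = Σ_{k ≥ 1} ⌊n / p^k⌋. For p = 37, n = 1233, the terms are:
  ⌊1233/37^1⌋ = ⌊1233/37⌋ = 33
(the next term ⌊1233/37^2⌋ = 0, terminating the sum). Summing: v_37(1233!) = 33 = 33.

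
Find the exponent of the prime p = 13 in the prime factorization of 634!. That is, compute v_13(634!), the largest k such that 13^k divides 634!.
v_13(634!) = 51

Legendre's formula: v_p(n!) = Σ_{k ≥ 1} ⌊n / p^k⌋. For p = 13, n = 634, the terms are:
  ⌊634/13^1⌋ = ⌊634/13⌋ = 48
  ⌊634/13^2⌋ = ⌊634/169⌋ = 3
(the next term ⌊634/13^3⌋ = 0, terminating the sum). Summing: v_13(634!) = 48 + 3 = 51.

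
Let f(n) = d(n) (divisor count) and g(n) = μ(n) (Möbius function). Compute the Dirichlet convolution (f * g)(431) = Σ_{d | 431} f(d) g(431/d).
(d * μ)(431) = 1

Divisors of 431: [1, 431]. For each d | 431:
  d = 1: d(1) · μ(431/1) = 1 · -1 = -1
  d = 431: d(431) · μ(431/431) = 2 · 1 = 2
Summing: (d * μ)(431) = -1 + 2 = 1.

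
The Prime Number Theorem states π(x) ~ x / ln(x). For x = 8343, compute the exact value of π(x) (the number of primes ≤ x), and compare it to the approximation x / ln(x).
π(8343) = 1045;  x/ln(x) ≈ 924.00;  relative error ≈ 11.58%.

Directly count primes up to 8343: π(8343) = 1045. The PNT approximation gives 8343/ln(8343) ≈ 8343/9.02918 ≈ 924.00. Relative error (π(x) − x/ln(x)) / π(x) ≈ 11.58%; the approximation is known to undercount slightly (Li(x) is a better estimate).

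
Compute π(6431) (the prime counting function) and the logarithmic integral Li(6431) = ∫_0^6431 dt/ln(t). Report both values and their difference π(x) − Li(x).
π(6431) = 836;  Li(6431) ≈ 849.76;  π(x) − Li(x) ≈ -13.76.

Direct count of primes ≤ 6431 gives π(6431) = 836. Numerical evaluation of the logarithmic integral gives Li(6431) ≈ 849.76. The difference π(x) − Li(x) ≈ -13.76 is typically negative for small/moderate x (Li(x) overestimates), though Littlewood's theorem shows this sign changes infinitely often.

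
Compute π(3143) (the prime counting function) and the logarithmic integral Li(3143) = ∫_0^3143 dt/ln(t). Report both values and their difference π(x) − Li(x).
π(3143) = 446;  Li(3143) ≈ 460.57;  π(x) − Li(x) ≈ -14.57.

Direct count of primes ≤ 3143 gives π(3143) = 446. Numerical evaluation of the logarithmic integral gives Li(3143) ≈ 460.57. The difference π(x) − Li(x) ≈ -14.57 is typically negative for small/moderate x (Li(x) overestimates), though Littlewood's theorem shows this sign changes infinitely often.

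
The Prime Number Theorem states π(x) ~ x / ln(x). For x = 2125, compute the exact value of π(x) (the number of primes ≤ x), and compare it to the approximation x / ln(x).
π(2125) = 319;  x/ln(x) ≈ 277.36;  relative error ≈ 13.05%.

Directly count primes up to 2125: π(2125) = 319. The PNT approximation gives 2125/ln(2125) ≈ 2125/7.66153 ≈ 277.36. Relative error (π(x) − x/ln(x)) / π(x) ≈ 13.05%; the approximation is known to undercount slightly (Li(x) is a better estimate).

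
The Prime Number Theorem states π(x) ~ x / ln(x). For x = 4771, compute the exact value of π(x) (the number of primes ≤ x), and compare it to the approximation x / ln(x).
π(4771) = 641;  x/ln(x) ≈ 563.26;  relative error ≈ 12.13%.

Directly count primes up to 4771: π(4771) = 641. The PNT approximation gives 4771/ln(4771) ≈ 4771/8.47031 ≈ 563.26. Relative error (π(x) − x/ln(x)) / π(x) ≈ 12.13%; the approximation is known to undercount slightly (Li(x) is a better estimate).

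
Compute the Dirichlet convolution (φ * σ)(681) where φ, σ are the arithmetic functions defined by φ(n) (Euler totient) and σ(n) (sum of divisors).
(φ * σ)(681) = 2724

Divisors of 681: [1, 3, 227, 681]. For each d | 681:
  d = 1: φ(1) · σ(681/1) = 1 · 912 = 912
  d = 3: φ(3) · σ(681/3) = 2 · 228 = 456
  d = 227: φ(227) · σ(681/227) = 226 · 4 = 904
  d = 681: φ(681) · σ(681/681) = 452 · 1 = 452
Summing: (φ * σ)(681) = 912 + 456 + 904 + 452 = 2724.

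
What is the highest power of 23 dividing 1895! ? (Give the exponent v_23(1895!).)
v_23(1895!) = 85

Legendre's formula: v_p(n!) = Σ_{k ≥ 1} ⌊n / p^k⌋. For p = 23, n = 1895, the terms are:
  ⌊1895/23^1⌋ = ⌊1895/23⌋ = 82
  ⌊1895/23^2⌋ = ⌊1895/529⌋ = 3
(the next term ⌊1895/23^3⌋ = 0, terminating the sum). Summing: v_23(1895!) = 82 + 3 = 85.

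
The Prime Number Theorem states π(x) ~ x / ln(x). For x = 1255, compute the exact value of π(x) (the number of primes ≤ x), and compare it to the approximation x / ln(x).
π(1255) = 204;  x/ln(x) ≈ 175.90;  relative error ≈ 13.78%.

Directly count primes up to 1255: π(1255) = 204. The PNT approximation gives 1255/ln(1255) ≈ 1255/7.13489 ≈ 175.90. Relative error (π(x) − x/ln(x)) / π(x) ≈ 13.78%; the approximation is known to undercount slightly (Li(x) is a better estimate).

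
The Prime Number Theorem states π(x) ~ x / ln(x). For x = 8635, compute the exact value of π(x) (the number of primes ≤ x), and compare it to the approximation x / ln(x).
π(8635) = 1075;  x/ln(x) ≈ 952.71;  relative error ≈ 11.38%.

Directly count primes up to 8635: π(8635) = 1075. The PNT approximation gives 8635/ln(8635) ≈ 8635/9.06358 ≈ 952.71. Relative error (π(x) − x/ln(x)) / π(x) ≈ 11.38%; the approximation is known to undercount slightly (Li(x) is a better estimate).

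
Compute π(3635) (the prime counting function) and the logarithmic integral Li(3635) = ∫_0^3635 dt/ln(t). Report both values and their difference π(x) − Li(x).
π(3635) = 508;  Li(3635) ≈ 521.11;  π(x) − Li(x) ≈ -13.11.

Direct count of primes ≤ 3635 gives π(3635) = 508. Numerical evaluation of the logarithmic integral gives Li(3635) ≈ 521.11. The difference π(x) − Li(x) ≈ -13.11 is typically negative for small/moderate x (Li(x) overestimates), though Littlewood's theorem shows this sign changes infinitely often.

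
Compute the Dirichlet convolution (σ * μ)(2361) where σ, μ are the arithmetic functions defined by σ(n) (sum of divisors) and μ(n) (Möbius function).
(σ * μ)(2361) = 2361

Divisors of 2361: [1, 3, 787, 2361]. For each d | 2361:
  d = 1: σ(1) · μ(2361/1) = 1 · 1 = 1
  d = 3: σ(3) · μ(2361/3) = 4 · -1 = -4
  d = 787: σ(787) · μ(2361/787) = 788 · -1 = -788
  d = 2361: σ(2361) · μ(2361/2361) = 3152 · 1 = 3152
Summing: (σ * μ)(2361) = 1 + -4 + -788 + 3152 = 2361.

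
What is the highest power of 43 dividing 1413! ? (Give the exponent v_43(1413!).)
v_43(1413!) = 32

Legendre's formula: v_p(n!) = Σ_{k ≥ 1} ⌊n / p^k⌋. For p = 43, n = 1413, the terms are:
  ⌊1413/43^1⌋ = ⌊1413/43⌋ = 32
(the next term ⌊1413/43^2⌋ = 0, terminating the sum). Summing: v_43(1413!) = 32 = 32.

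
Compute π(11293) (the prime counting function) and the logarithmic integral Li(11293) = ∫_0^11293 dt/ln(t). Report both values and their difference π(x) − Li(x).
π(11293) = 1365;  Li(11293) ≈ 1385.59;  π(x) − Li(x) ≈ -20.59.

Direct count of primes ≤ 11293 gives π(11293) = 1365. Numerical evaluation of the logarithmic integral gives Li(11293) ≈ 1385.59. The difference π(x) − Li(x) ≈ -20.59 is typically negative for small/moderate x (Li(x) overestimates), though Littlewood's theorem shows this sign changes infinitely often.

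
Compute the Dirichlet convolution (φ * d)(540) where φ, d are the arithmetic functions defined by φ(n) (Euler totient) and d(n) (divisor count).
(φ * d)(540) = 1680

Divisors of 540: [1, 2, 3, 4, 5, 6, 9, 10, 12, 15, 18, 20, 27, 30, 36, 45, 54, 60, 90, 108, 135, 180, 270, 540]. For each d | 540:
  d = 1: φ(1) · d(540/1) = 1 · 24 = 24
  d = 2: φ(2) · d(540/2) = 1 · 16 = 16
  d = 3: φ(3) · d(540/3) = 2 · 18 = 36
  d = 4: φ(4) · d(540/4) = 2 · 8 = 16
  d = 5: φ(5) · d(540/5) = 4 · 12 = 48
  d = 6: φ(6) · d(540/6) = 2 · 12 = 24
  d = 9: φ(9) · d(540/9) = 6 · 12 = 72
  d = 10: φ(10) · d(540/10) = 4 · 8 = 32
  d = 12: φ(12) · d(540/12) = 4 · 6 = 24
  d = 15: φ(15) · d(540/15) = 8 · 9 = 72
  d = 18: φ(18) · d(540/18) = 6 · 8 = 48
  d = 20: φ(20) · d(540/20) = 8 · 4 = 32
  d = 27: φ(27) · d(540/27) = 18 · 6 = 108
  d = 30: φ(30) · d(540/30) = 8 · 6 = 48
  d = 36: φ(36) · d(540/36) = 12 · 4 = 48
  d = 45: φ(45) · d(540/45) = 24 · 6 = 144
  d = 54: φ(54) · d(540/54) = 18 · 4 = 72
  d = 60: φ(60) · d(540/60) = 16 · 3 = 48
  d = 90: φ(90) · d(540/90) = 24 · 4 = 96
  d = 108: φ(108) · d(540/108) = 36 · 2 = 72
  d = 135: φ(135) · d(540/135) = 72 · 3 = 216
  d = 180: φ(180) · d(540/180) = 48 · 2 = 96
  d = 270: φ(270) · d(540/270) = 72 · 2 = 144
  d = 540: φ(540) · d(540/540) = 144 · 1 = 144
Summing: (φ * d)(540) = 24 + 16 + 36 + 16 + 48 + 24 + 72 + 32 + 24 + 72 + 48 + 32 + 108 + 48 + 48 + 144 + 72 + 48 + 96 + 72 + 216 + 96 + 144 + 144 = 1680.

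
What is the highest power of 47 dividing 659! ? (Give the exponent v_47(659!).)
v_47(659!) = 14

Legendre's formula: v_p(n!) = Σ_{k ≥ 1} ⌊n / p^k⌋. For p = 47, n = 659, the terms are:
  ⌊659/47^1⌋ = ⌊659/47⌋ = 14
(the next term ⌊659/47^2⌋ = 0, terminating the sum). Summing: v_47(659!) = 14 = 14.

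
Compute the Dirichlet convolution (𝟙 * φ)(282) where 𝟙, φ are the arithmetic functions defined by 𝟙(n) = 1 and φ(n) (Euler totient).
(𝟙 * φ)(282) = 282

Divisors of 282: [1, 2, 3, 6, 47, 94, 141, 282]. For each d | 282:
  d = 1: 𝟙(1) · φ(282/1) = 1 · 92 = 92
  d = 2: 𝟙(2) · φ(282/2) = 1 · 92 = 92
  d = 3: 𝟙(3) · φ(282/3) = 1 · 46 = 46
  d = 6: 𝟙(6) · φ(282/6) = 1 · 46 = 46
  d = 47: 𝟙(47) · φ(282/47) = 1 · 2 = 2
  d = 94: 𝟙(94) · φ(282/94) = 1 · 2 = 2
  d = 141: 𝟙(141) · φ(282/141) = 1 · 1 = 1
  d = 282: 𝟙(282) · φ(282/282) = 1 · 1 = 1
Summing: (𝟙 * φ)(282) = 92 + 92 + 46 + 46 + 2 + 2 + 1 + 1 = 282.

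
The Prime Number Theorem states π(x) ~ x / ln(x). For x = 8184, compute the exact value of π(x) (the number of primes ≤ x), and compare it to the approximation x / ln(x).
π(8184) = 1027;  x/ln(x) ≈ 908.33;  relative error ≈ 11.55%.

Directly count primes up to 8184: π(8184) = 1027. The PNT approximation gives 8184/ln(8184) ≈ 8184/9.00994 ≈ 908.33. Relative error (π(x) − x/ln(x)) / π(x) ≈ 11.55%; the approximation is known to undercount slightly (Li(x) is a better estimate).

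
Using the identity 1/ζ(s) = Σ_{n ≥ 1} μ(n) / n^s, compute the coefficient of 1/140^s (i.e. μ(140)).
μ(140) = 0

Factor n = 140 = 2^2 · 5 · 7. μ(n) = 0 if any exponent ≥ 2 (not squarefree); otherwise μ(n) = (−1)^{ω(n)} where ω(n) is the number of distinct prime factors. Applying: μ(140) = 0.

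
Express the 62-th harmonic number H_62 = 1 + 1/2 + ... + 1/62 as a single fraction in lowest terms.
H_62 = 928551009361054917576341971/197044480683803711251893600

Direct summation: H_62 = 1 + 1/2 + ... + 1/62. The least common denominator is lcm(1, ..., 62) = 591133442051411133755680800; over this denominator the numerator is 591133442051411133755680800 + 295566721025705566877840400 + 197044480683803711251893600 + 147783360512852783438920200 + 118226688410282226751136160 + 98522240341901855625946800 + 84447634578773019107954400 + 73891680256426391719460100 + 65681493561267903750631200 + 59113344205141113375568080 + 53739403822855557614152800 + 49261120170950927812973400 + 45471803234723933365821600 + 42223817289386509553977200 + 39408896136760742250378720 + 36945840128213195859730050 + 34772555414788890220922400 + 32840746780633951875315600 + 31112286423758480723983200 + 29556672102570556687784040 + 28149211526257673035984800 + 26869701911427778807076400 + 25701454002235266685029600 + 24630560085475463906486700 + 23645337682056445350227232 + 22735901617361966682910800 + 21893831187089301250210400 + 21111908644693254776988600 + 20383911794876245991575200 + 19704448068380371125189360 + 19068820711335843024376800 + 18472920064106597929865025 + 17913134607618519204717600 + 17386277707394445110461200 + 16889526915754603821590880 + 16420373390316975937657800 + 15976579514903003615018400 + 15556143211879240361991600 + 15157267744907977788607200 + 14778336051285278343892020 + 14417888830522222774528800 + 14074605763128836517992400 + 13747289350032817064085600 + 13434850955713889403538200 + 13136298712253580750126240 + 12850727001117633342514800 + 12577307277689598590546400 + 12315280042737731953243350 + 12063947796967574158279200 + 11822668841028222675113616 + 11590851804929630073640800 + 11367950808680983341455400 + 11153461170781342146333600 + 10946915593544650625105200 + 10747880764571111522830560 + 10555954322346627388494300 + 10370762141252826907994400 + 10191955897438122995787600 + 10019210882227307351791200 + 9852224034190185562594680 + 9690712164777231700912800 + 9534410355667921512188400 = 2785653028083164752729025913, so H_62 = 2785653028083164752729025913/591133442051411133755680800; reducing by gcd(2785653028083164752729025913, 591133442051411133755680800) = 3 gives 928551009361054917576341971/197044480683803711251893600 ≈ 4.71239. (The PNT-adjacent estimate ln(62) + γ ≈ 4.70435 matches within O(1/n).)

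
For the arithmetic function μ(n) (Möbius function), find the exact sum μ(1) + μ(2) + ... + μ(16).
Σ_{n ≤ 16} μ(n) = -1

Compute μ(n) for each 1 ≤ n ≤ 16: μ(1) = 1, μ(2) = -1, μ(3) = -1, μ(4) = 0, μ(5) = -1, μ(6) = 1, μ(7) = -1, μ(8) = 0, μ(9) = 0, μ(10) = 1, μ(11) = -1, μ(12) = 0, μ(13) = -1, μ(14) = 1, μ(15) = 1, μ(16) = 0. Summing all 16 values: -1. (Mertens function M(x) = Σ_{n ≤ x} μ(n); on average M(x) should be small (PNT ⟺ M(x) = o(x)).)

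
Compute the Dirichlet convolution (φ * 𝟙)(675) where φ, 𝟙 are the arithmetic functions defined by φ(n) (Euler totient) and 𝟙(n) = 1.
(φ * 𝟙)(675) = 675

Divisors of 675: [1, 3, 5, 9, 15, 25, 27, 45, 75, 135, 225, 675]. For each d | 675:
  d = 1: φ(1) · 𝟙(675/1) = 1 · 1 = 1
  d = 3: φ(3) · 𝟙(675/3) = 2 · 1 = 2
  d = 5: φ(5) · 𝟙(675/5) = 4 · 1 = 4
  d = 9: φ(9) · 𝟙(675/9) = 6 · 1 = 6
  d = 15: φ(15) · 𝟙(675/15) = 8 · 1 = 8
  d = 25: φ(25) · 𝟙(675/25) = 20 · 1 = 20
  d = 27: φ(27) · 𝟙(675/27) = 18 · 1 = 18
  d = 45: φ(45) · 𝟙(675/45) = 24 · 1 = 24
  d = 75: φ(75) · 𝟙(675/75) = 40 · 1 = 40
  d = 135: φ(135) · 𝟙(675/135) = 72 · 1 = 72
  d = 225: φ(225) · 𝟙(675/225) = 120 · 1 = 120
  d = 675: φ(675) · 𝟙(675/675) = 360 · 1 = 360
Summing: (φ * 𝟙)(675) = 1 + 2 + 4 + 6 + 8 + 20 + 18 + 24 + 40 + 72 + 120 + 360 = 675.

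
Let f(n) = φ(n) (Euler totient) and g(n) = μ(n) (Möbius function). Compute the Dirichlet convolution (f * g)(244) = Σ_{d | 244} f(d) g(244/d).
(φ * μ)(244) = 59

Divisors of 244: [1, 2, 4, 61, 122, 244]. For each d | 244:
  d = 1: φ(1) · μ(244/1) = 1 · 0 = 0
  d = 2: φ(2) · μ(244/2) = 1 · 1 = 1
  d = 4: φ(4) · μ(244/4) = 2 · -1 = -2
  d = 61: φ(61) · μ(244/61) = 60 · 0 = 0
  d = 122: φ(122) · μ(244/122) = 60 · -1 = -60
  d = 244: φ(244) · μ(244/244) = 120 · 1 = 120
Summing: (φ * μ)(244) = 0 + 1 + -2 + 0 + -60 + 120 = 59.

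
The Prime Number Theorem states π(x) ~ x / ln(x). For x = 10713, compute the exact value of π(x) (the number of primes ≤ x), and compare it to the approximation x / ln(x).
π(10713) = 1306;  x/ln(x) ≈ 1154.52;  relative error ≈ 11.60%.

Directly count primes up to 10713: π(10713) = 1306. The PNT approximation gives 10713/ln(10713) ≈ 10713/9.27921 ≈ 1154.52. Relative error (π(x) − x/ln(x)) / π(x) ≈ 11.60%; the approximation is known to undercount slightly (Li(x) is a better estimate).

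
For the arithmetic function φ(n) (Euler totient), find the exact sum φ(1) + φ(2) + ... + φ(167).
Σ_{n ≤ 167} φ(n) = 8562

Compute φ(n) for each 1 ≤ n ≤ 167: φ(1) = 1, φ(2) = 1, φ(3) = 2, φ(4) = 2, φ(5) = 4, φ(6) = 2, φ(7) = 6, φ(8) = 4, φ(9) = 6, φ(10) = 4, φ(11) = 10, φ(12) = 4, φ(13) = 12, φ(14) = 6, φ(15) = 8, φ(16) = 8, φ(17) = 16, φ(18) = 6, φ(19) = 18, φ(20) = 8, φ(21) = 12, φ(22) = 10, φ(23) = 22, φ(24) = 8, φ(25) = 20, φ(26) = 12, φ(27) = 18, φ(28) = 12, φ(29) = 28, φ(30) = 8, φ(31) = 30, φ(32) = 16, φ(33) = 20, φ(34) = 16, φ(35) = 24, φ(36) = 12, φ(37) = 36, φ(38) = 18, φ(39) = 24, φ(40) = 16, φ(41) = 40, φ(42) = 12, φ(43) = 42, φ(44) = 20, φ(45) = 24, φ(46) = 22, φ(47) = 46, φ(48) = 16, φ(49) = 42, φ(50) = 20, φ(51) = 32, φ(52) = 24, φ(53) = 52, φ(54) = 18, φ(55) = 40, φ(56) = 24, φ(57) = 36, φ(58) = 28, φ(59) = 58, φ(60) = 16, φ(61) = 60, φ(62) = 30, φ(63) = 36, φ(64) = 32, φ(65) = 48, φ(66) = 20, φ(67) = 66, φ(68) = 32, φ(69) = 44, φ(70) = 24, φ(71) = 70, φ(72) = 24, φ(73) = 72, φ(74) = 36, φ(75) = 40, φ(76) = 36, φ(77) = 60, φ(78) = 24, φ(79) = 78, φ(80) = 32, φ(81) = 54, φ(82) = 40, φ(83) = 82, φ(84) = 24, φ(85) = 64, φ(86) = 42, φ(87) = 56, φ(88) = 40, φ(89) = 88, φ(90) = 24, φ(91) = 72, φ(92) = 44, φ(93) = 60, φ(94) = 46, φ(95) = 72, φ(96) = 32, φ(97) = 96, φ(98) = 42, φ(99) = 60, φ(100) = 40, φ(101) = 100, φ(102) = 32, φ(103) = 102, φ(104) = 48, φ(105) = 48, φ(106) = 52, φ(107) = 106, φ(108) = 36, φ(109) = 108, φ(110) = 40, φ(111) = 72, φ(112) = 48, φ(113) = 112, φ(114) = 36, φ(115) = 88, φ(116) = 56, φ(117) = 72, φ(118) = 58, φ(119) = 96, φ(120) = 32, φ(121) = 110, φ(122) = 60, φ(123) = 80, φ(124) = 60, φ(125) = 100, φ(126) = 36, φ(127) = 126, φ(128) = 64, φ(129) = 84, φ(130) = 48, φ(131) = 130, φ(132) = 40, φ(133) = 108, φ(134) = 66, φ(135) = 72, φ(136) = 64, φ(137) = 136, φ(138) = 44, φ(139) = 138, φ(140) = 48, φ(141) = 92, φ(142) = 70, φ(143) = 120, φ(144) = 48, φ(145) = 112, φ(146) = 72, φ(147) = 84, φ(148) = 72, φ(149) = 148, φ(150) = 40, φ(151) = 150, φ(152) = 72, φ(153) = 96, φ(154) = 60, φ(155) = 120, φ(156) = 48, φ(157) = 156, φ(158) = 78, φ(159) = 104, φ(160) = 64, φ(161) = 132, φ(162) = 54, φ(163) = 162, φ(164) = 80, φ(165) = 80, φ(166) = 82, φ(167) = 166. Summing all 167 values: 8562. (Average order: Σ_{n ≤ x} φ(n) ~ (3/π²) x². For x = 167, (3/π²)·167² ≈ 8477.24.)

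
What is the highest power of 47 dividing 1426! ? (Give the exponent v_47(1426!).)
v_47(1426!) = 30

Legendre's formula: v_p(n!) = Σ_{k ≥ 1} ⌊n / p^k⌋. For p = 47, n = 1426, the terms are:
  ⌊1426/47^1⌋ = ⌊1426/47⌋ = 30
(the next term ⌊1426/47^2⌋ = 0, terminating the sum). Summing: v_47(1426!) = 30 = 30.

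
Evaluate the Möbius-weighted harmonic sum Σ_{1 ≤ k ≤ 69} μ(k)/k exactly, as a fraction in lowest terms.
Σ μ(k)/k = 62016792506357023374451/3929160775540133527939545

Values of μ(k) for 1 ≤ k ≤ 69: μ(1) = 1, μ(2) = -1, μ(3) = -1, μ(5) = -1, μ(6) = 1, μ(7) = -1, μ(10) = 1, μ(11) = -1, μ(13) = -1, μ(14) = 1, μ(15) = 1, μ(17) = -1, μ(19) = -1, μ(21) = 1, μ(22) = 1, μ(23) = -1, μ(26) = 1, μ(29) = -1, μ(30) = -1, μ(31) = -1, μ(33) = 1, μ(34) = 1, μ(35) = 1, μ(37) = -1, μ(38) = 1, μ(39) = 1, μ(41) = -1, μ(42) = -1, μ(43) = -1, μ(46) = 1, μ(47) = -1, μ(51) = 1, μ(53) = -1, μ(55) = 1, μ(57) = 1, μ(58) = 1, μ(59) = -1, μ(61) = -1, μ(62) = 1, μ(65) = 1, μ(66) = -1, μ(67) = -1, μ(69) = 1, with μ = 0 on non-squarefree integers. Summing μ(k)/k for k where μ(k) ≠ 0 gives 62016792506357023374451/3929160775540133527939545 ≈ 0.0158. (PNT ⟺ this sum → 0 as n → ∞.)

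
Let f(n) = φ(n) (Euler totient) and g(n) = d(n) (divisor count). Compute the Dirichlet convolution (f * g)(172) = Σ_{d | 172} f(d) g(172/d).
(φ * d)(172) = 308

Divisors of 172: [1, 2, 4, 43, 86, 172]. For each d | 172:
  d = 1: φ(1) · d(172/1) = 1 · 6 = 6
  d = 2: φ(2) · d(172/2) = 1 · 4 = 4
  d = 4: φ(4) · d(172/4) = 2 · 2 = 4
  d = 43: φ(43) · d(172/43) = 42 · 3 = 126
  d = 86: φ(86) · d(172/86) = 42 · 2 = 84
  d = 172: φ(172) · d(172/172) = 84 · 1 = 84
Summing: (φ * d)(172) = 6 + 4 + 4 + 126 + 84 + 84 = 308.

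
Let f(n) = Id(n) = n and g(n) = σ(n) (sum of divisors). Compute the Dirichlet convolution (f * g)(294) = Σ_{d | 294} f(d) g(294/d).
(Id * σ)(294) = 5670

Divisors of 294: [1, 2, 3, 6, 7, 14, 21, 42, 49, 98, 147, 294]. For each d | 294:
  d = 1: Id(1) · σ(294/1) = 1 · 684 = 684
  d = 2: Id(2) · σ(294/2) = 2 · 228 = 456
  d = 3: Id(3) · σ(294/3) = 3 · 171 = 513
  d = 6: Id(6) · σ(294/6) = 6 · 57 = 342
  d = 7: Id(7) · σ(294/7) = 7 · 96 = 672
  d = 14: Id(14) · σ(294/14) = 14 · 32 = 448
  d = 21: Id(21) · σ(294/21) = 21 · 24 = 504
  d = 42: Id(42) · σ(294/42) = 42 · 8 = 336
  d = 49: Id(49) · σ(294/49) = 49 · 12 = 588
  d = 98: Id(98) · σ(294/98) = 98 · 4 = 392
  d = 147: Id(147) · σ(294/147) = 147 · 3 = 441
  d = 294: Id(294) · σ(294/294) = 294 · 1 = 294
Summing: (Id * σ)(294) = 684 + 456 + 513 + 342 + 672 + 448 + 504 + 336 + 588 + 392 + 441 + 294 = 5670.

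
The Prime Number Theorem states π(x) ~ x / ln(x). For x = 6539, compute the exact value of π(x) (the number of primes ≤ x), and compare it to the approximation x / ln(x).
π(6539) = 844;  x/ln(x) ≈ 744.29;  relative error ≈ 11.81%.

Directly count primes up to 6539: π(6539) = 844. The PNT approximation gives 6539/ln(6539) ≈ 6539/8.78554 ≈ 744.29. Relative error (π(x) − x/ln(x)) / π(x) ≈ 11.81%; the approximation is known to undercount slightly (Li(x) is a better estimate).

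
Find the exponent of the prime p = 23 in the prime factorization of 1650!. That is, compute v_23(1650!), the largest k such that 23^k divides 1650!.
v_23(1650!) = 74

Legendre's formula: v_p(n!) = Σ_{k ≥ 1} ⌊n / p^k⌋. For p = 23, n = 1650, the terms are:
  ⌊1650/23^1⌋ = ⌊1650/23⌋ = 71
  ⌊1650/23^2⌋ = ⌊1650/529⌋ = 3
(the next term ⌊1650/23^3⌋ = 0, terminating the sum). Summing: v_23(1650!) = 71 + 3 = 74.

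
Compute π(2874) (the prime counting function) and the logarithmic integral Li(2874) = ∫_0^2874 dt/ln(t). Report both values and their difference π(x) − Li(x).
π(2874) = 416;  Li(2874) ≈ 426.98;  π(x) − Li(x) ≈ -10.98.

Direct count of primes ≤ 2874 gives π(2874) = 416. Numerical evaluation of the logarithmic integral gives Li(2874) ≈ 426.98. The difference π(x) − Li(x) ≈ -10.98 is typically negative for small/moderate x (Li(x) overestimates), though Littlewood's theorem shows this sign changes infinitely often.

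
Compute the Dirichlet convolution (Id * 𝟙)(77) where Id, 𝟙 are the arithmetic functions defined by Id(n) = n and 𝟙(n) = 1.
(Id * 𝟙)(77) = 96

Divisors of 77: [1, 7, 11, 77]. For each d | 77:
  d = 1: Id(1) · 𝟙(77/1) = 1 · 1 = 1
  d = 7: Id(7) · 𝟙(77/7) = 7 · 1 = 7
  d = 11: Id(11) · 𝟙(77/11) = 11 · 1 = 11
  d = 77: Id(77) · 𝟙(77/77) = 77 · 1 = 77
Summing: (Id * 𝟙)(77) = 1 + 7 + 11 + 77 = 96.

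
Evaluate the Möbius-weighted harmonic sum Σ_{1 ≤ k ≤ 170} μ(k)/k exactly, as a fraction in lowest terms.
Σ μ(k)/k = 976794744883260874795165001864511964953389627727401386703595517/962947420735983927056946215901134429196419130606213075415963491270

Values of μ(k) for 1 ≤ k ≤ 170: μ(1) = 1, μ(2) = -1, μ(3) = -1, μ(5) = -1, μ(6) = 1, μ(7) = -1, μ(10) = 1, μ(11) = -1, μ(13) = -1, μ(14) = 1, μ(15) = 1, μ(17) = -1, μ(19) = -1, μ(21) = 1, μ(22) = 1, μ(23) = -1, μ(26) = 1, μ(29) = -1, μ(30) = -1, μ(31) = -1, μ(33) = 1, μ(34) = 1, μ(35) = 1, μ(37) = -1, μ(38) = 1, μ(39) = 1, μ(41) = -1, μ(42) = -1, μ(43) = -1, μ(46) = 1, μ(47) = -1, μ(51) = 1, μ(53) = -1, μ(55) = 1, μ(57) = 1, μ(58) = 1, μ(59) = -1, μ(61) = -1, μ(62) = 1, μ(65) = 1, μ(66) = -1, μ(67) = -1, μ(69) = 1, μ(70) = -1, μ(71) = -1, μ(73) = -1, μ(74) = 1, μ(77) = 1, μ(78) = -1, μ(79) = -1, μ(82) = 1, μ(83) = -1, μ(85) = 1, μ(86) = 1, μ(87) = 1, μ(89) = -1, μ(91) = 1, μ(93) = 1, μ(94) = 1, μ(95) = 1, μ(97) = -1, μ(101) = -1, μ(102) = -1, μ(103) = -1, μ(105) = -1, μ(106) = 1, μ(107) = -1, μ(109) = -1, μ(110) = -1, μ(111) = 1, μ(113) = -1, μ(114) = -1, μ(115) = 1, μ(118) = 1, μ(119) = 1, μ(122) = 1, μ(123) = 1, μ(127) = -1, μ(129) = 1, μ(130) = -1, μ(131) = -1, μ(133) = 1, μ(134) = 1, μ(137) = -1, μ(138) = -1, μ(139) = -1, μ(141) = 1, μ(142) = 1, μ(143) = 1, μ(145) = 1, μ(146) = 1, μ(149) = -1, μ(151) = -1, μ(154) = -1, μ(155) = 1, μ(157) = -1, μ(158) = 1, μ(159) = 1, μ(161) = 1, μ(163) = -1, μ(165) = -1, μ(166) = 1, μ(167) = -1, μ(170) = -1, with μ = 0 on non-squarefree integers. Summing μ(k)/k for k where μ(k) ≠ 0 gives 976794744883260874795165001864511964953389627727401386703595517/962947420735983927056946215901134429196419130606213075415963491270 ≈ 0.0010. (PNT ⟺ this sum → 0 as n → ∞.)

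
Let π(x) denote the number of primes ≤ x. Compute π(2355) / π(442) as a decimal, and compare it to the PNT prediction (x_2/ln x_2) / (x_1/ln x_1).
π(2355)/π(442) = 349/85 ≈ 4.1059;  PNT prediction ≈ 4.1800.

π(442) = 85 and π(2355) = 349, so π(2355)/π(442) ≈ 4.1059. The PNT-predicted ratio is (2355/ln(2355)) / (442/ln(442)) ≈ 4.1800. The two agree to within a few percent, as expected.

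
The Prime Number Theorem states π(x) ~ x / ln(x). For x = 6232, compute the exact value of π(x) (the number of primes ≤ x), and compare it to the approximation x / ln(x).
π(6232) = 811;  x/ln(x) ≈ 713.25;  relative error ≈ 12.05%.

Directly count primes up to 6232: π(6232) = 811. The PNT approximation gives 6232/ln(6232) ≈ 6232/8.73745 ≈ 713.25. Relative error (π(x) − x/ln(x)) / π(x) ≈ 12.05%; the approximation is known to undercount slightly (Li(x) is a better estimate).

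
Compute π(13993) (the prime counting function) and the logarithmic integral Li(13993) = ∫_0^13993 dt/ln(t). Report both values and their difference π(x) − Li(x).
π(13993) = 1650;  Li(13993) ≈ 1671.53;  π(x) − Li(x) ≈ -21.53.

Direct count of primes ≤ 13993 gives π(13993) = 1650. Numerical evaluation of the logarithmic integral gives Li(13993) ≈ 1671.53. The difference π(x) − Li(x) ≈ -21.53 is typically negative for small/moderate x (Li(x) overestimates), though Littlewood's theorem shows this sign changes infinitely often.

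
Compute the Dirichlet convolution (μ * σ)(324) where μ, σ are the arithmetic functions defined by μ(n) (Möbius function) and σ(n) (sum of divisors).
(μ * σ)(324) = 324

Divisors of 324: [1, 2, 3, 4, 6, 9, 12, 18, 27, 36, 54, 81, 108, 162, 324]. For each d | 324:
  d = 1: μ(1) · σ(324/1) = 1 · 847 = 847
  d = 2: μ(2) · σ(324/2) = -1 · 363 = -363
  d = 3: μ(3) · σ(324/3) = -1 · 280 = -280
  d = 4: μ(4) · σ(324/4) = 0 · 121 = 0
  d = 6: μ(6) · σ(324/6) = 1 · 120 = 120
  d = 9: μ(9) · σ(324/9) = 0 · 91 = 0
  d = 12: μ(12) · σ(324/12) = 0 · 40 = 0
  d = 18: μ(18) · σ(324/18) = 0 · 39 = 0
  d = 27: μ(27) · σ(324/27) = 0 · 28 = 0
  d = 36: μ(36) · σ(324/36) = 0 · 13 = 0
  d = 54: μ(54) · σ(324/54) = 0 · 12 = 0
  d = 81: μ(81) · σ(324/81) = 0 · 7 = 0
  d = 108: μ(108) · σ(324/108) = 0 · 4 = 0
  d = 162: μ(162) · σ(324/162) = 0 · 3 = 0
  d = 324: μ(324) · σ(324/324) = 0 · 1 = 0
Summing: (μ * σ)(324) = 847 + -363 + -280 + 0 + 120 + 0 + 0 + 0 + 0 + 0 + 0 + 0 + 0 + 0 + 0 = 324.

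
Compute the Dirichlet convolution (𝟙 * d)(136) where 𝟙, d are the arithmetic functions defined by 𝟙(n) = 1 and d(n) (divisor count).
(𝟙 * d)(136) = 30

Divisors of 136: [1, 2, 4, 8, 17, 34, 68, 136]. For each d | 136:
  d = 1: 𝟙(1) · d(136/1) = 1 · 8 = 8
  d = 2: 𝟙(2) · d(136/2) = 1 · 6 = 6
  d = 4: 𝟙(4) · d(136/4) = 1 · 4 = 4
  d = 8: 𝟙(8) · d(136/8) = 1 · 2 = 2
  d = 17: 𝟙(17) · d(136/17) = 1 · 4 = 4
  d = 34: 𝟙(34) · d(136/34) = 1 · 3 = 3
  d = 68: 𝟙(68) · d(136/68) = 1 · 2 = 2
  d = 136: 𝟙(136) · d(136/136) = 1 · 1 = 1
Summing: (𝟙 * d)(136) = 8 + 6 + 4 + 2 + 4 + 3 + 2 + 1 = 30.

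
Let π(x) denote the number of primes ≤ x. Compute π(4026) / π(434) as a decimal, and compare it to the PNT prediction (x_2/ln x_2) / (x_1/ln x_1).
π(4026)/π(434) = 556/84 ≈ 6.6190;  PNT prediction ≈ 6.7871.

π(434) = 84 and π(4026) = 556, so π(4026)/π(434) ≈ 6.6190. The PNT-predicted ratio is (4026/ln(4026)) / (434/ln(434)) ≈ 6.7871. The two agree to within a few percent, as expected.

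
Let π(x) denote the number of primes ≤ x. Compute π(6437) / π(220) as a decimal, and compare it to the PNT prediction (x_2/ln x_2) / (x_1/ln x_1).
π(6437)/π(220) = 836/47 ≈ 17.7872;  PNT prediction ≈ 17.9950.

π(220) = 47 and π(6437) = 836, so π(6437)/π(220) ≈ 17.7872. The PNT-predicted ratio is (6437/ln(6437)) / (220/ln(220)) ≈ 17.9950. The two agree to within a few percent, as expected.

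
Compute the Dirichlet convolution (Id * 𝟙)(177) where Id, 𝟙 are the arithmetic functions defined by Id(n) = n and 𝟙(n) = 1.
(Id * 𝟙)(177) = 240

Divisors of 177: [1, 3, 59, 177]. For each d | 177:
  d = 1: Id(1) · 𝟙(177/1) = 1 · 1 = 1
  d = 3: Id(3) · 𝟙(177/3) = 3 · 1 = 3
  d = 59: Id(59) · 𝟙(177/59) = 59 · 1 = 59
  d = 177: Id(177) · 𝟙(177/177) = 177 · 1 = 177
Summing: (Id * 𝟙)(177) = 1 + 3 + 59 + 177 = 240.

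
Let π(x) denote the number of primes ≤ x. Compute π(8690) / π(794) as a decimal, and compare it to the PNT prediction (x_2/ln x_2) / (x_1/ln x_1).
π(8690)/π(794) = 1082/138 ≈ 7.8406;  PNT prediction ≈ 8.0572.

π(794) = 138 and π(8690) = 1082, so π(8690)/π(794) ≈ 7.8406. The PNT-predicted ratio is (8690/ln(8690)) / (794/ln(794)) ≈ 8.0572. The two agree to within a few percent, as expected.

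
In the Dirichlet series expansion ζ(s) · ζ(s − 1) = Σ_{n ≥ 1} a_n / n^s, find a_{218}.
σ(218) = 330

In the product (Σ m^0/m^s)(Σ k / k^s) = Σ (Σ_{d | n} d) / n^s, the coefficient of 1/n^s is σ(n) = Σ_{d | n} d. For n = 218, divisors are [1, 2, 109, 218]; summing: σ(218) = 330.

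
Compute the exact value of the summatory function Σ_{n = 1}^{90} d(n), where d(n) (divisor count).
Σ_{n ≤ 90} d(n) = 425

Compute d(n) for each 1 ≤ n ≤ 90: d(1) = 1, d(2) = 2, d(3) = 2, d(4) = 3, d(5) = 2, d(6) = 4, d(7) = 2, d(8) = 4, d(9) = 3, d(10) = 4, d(11) = 2, d(12) = 6, d(13) = 2, d(14) = 4, d(15) = 4, d(16) = 5, d(17) = 2, d(18) = 6, d(19) = 2, d(20) = 6, d(21) = 4, d(22) = 4, d(23) = 2, d(24) = 8, d(25) = 3, d(26) = 4, d(27) = 4, d(28) = 6, d(29) = 2, d(30) = 8, d(31) = 2, d(32) = 6, d(33) = 4, d(34) = 4, d(35) = 4, d(36) = 9, d(37) = 2, d(38) = 4, d(39) = 4, d(40) = 8, d(41) = 2, d(42) = 8, d(43) = 2, d(44) = 6, d(45) = 6, d(46) = 4, d(47) = 2, d(48) = 10, d(49) = 3, d(50) = 6, d(51) = 4, d(52) = 6, d(53) = 2, d(54) = 8, d(55) = 4, d(56) = 8, d(57) = 4, d(58) = 4, d(59) = 2, d(60) = 12, d(61) = 2, d(62) = 4, d(63) = 6, d(64) = 7, d(65) = 4, d(66) = 8, d(67) = 2, d(68) = 6, d(69) = 4, d(70) = 8, d(71) = 2, d(72) = 12, d(73) = 2, d(74) = 4, d(75) = 6, d(76) = 6, d(77) = 4, d(78) = 8, d(79) = 2, d(80) = 10, d(81) = 5, d(82) = 4, d(83) = 2, d(84) = 12, d(85) = 4, d(86) = 4, d(87) = 4, d(88) = 8, d(89) = 2, d(90) = 12. Summing all 90 values: 425. (Dirichlet's divisor formula: Σ_{n ≤ x} d(n) = x ln(x) + (2γ − 1) x + O(√x). For x = 90, the asymptotic estimate is ≈ 418.88.)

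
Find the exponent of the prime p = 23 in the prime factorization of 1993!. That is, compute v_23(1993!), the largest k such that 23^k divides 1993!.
v_23(1993!) = 89

Legendre's formula: v_p(n!) = Σ_{k ≥ 1} ⌊n / p^k⌋. For p = 23, n = 1993, the terms are:
  ⌊1993/23^1⌋ = ⌊1993/23⌋ = 86
  ⌊1993/23^2⌋ = ⌊1993/529⌋ = 3
(the next term ⌊1993/23^3⌋ = 0, terminating the sum). Summing: v_23(1993!) = 86 + 3 = 89.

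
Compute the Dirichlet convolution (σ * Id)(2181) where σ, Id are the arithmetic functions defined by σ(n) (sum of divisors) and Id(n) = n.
(σ * Id)(2181) = 10185

Divisors of 2181: [1, 3, 727, 2181]. For each d | 2181:
  d = 1: σ(1) · Id(2181/1) = 1 · 2181 = 2181
  d = 3: σ(3) · Id(2181/3) = 4 · 727 = 2908
  d = 727: σ(727) · Id(2181/727) = 728 · 3 = 2184
  d = 2181: σ(2181) · Id(2181/2181) = 2912 · 1 = 2912
Summing: (σ * Id)(2181) = 2181 + 2908 + 2184 + 2912 = 10185.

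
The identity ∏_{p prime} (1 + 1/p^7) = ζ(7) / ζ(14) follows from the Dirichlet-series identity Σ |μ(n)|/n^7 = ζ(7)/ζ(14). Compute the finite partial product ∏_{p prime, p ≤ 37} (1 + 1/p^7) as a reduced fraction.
∏ = 228018297549409144061012751313154880100808796638571013381923478410878979964928/226144123234654878853445211850814351110881099376313221108562837934941141853125

The primes p ≤ 37 are [2, 3, 5, 7, 11, 13, 17, 19, 23, 29, 31, 37]. For each, (1 + 1/p^7) = (p^7 + 1)/p^7. Multiplying these fractions over p ∈ [2, 3, 5, 7, 11, 13, 17, 19, 23, 29, 31, 37] gives 228018297549409144061012751313154880100808796638571013381923478410878979964928/226144123234654878853445211850814351110881099376313221108562837934941141853125. (In the limit P → ∞ this tends to ζ(7)/ζ(14).)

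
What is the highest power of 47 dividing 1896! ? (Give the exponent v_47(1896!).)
v_47(1896!) = 40

Legendre's formula: v_p(n!) = Σ_{k ≥ 1} ⌊n / p^k⌋. For p = 47, n = 1896, the terms are:
  ⌊1896/47^1⌋ = ⌊1896/47⌋ = 40
(the next term ⌊1896/47^2⌋ = 0, terminating the sum). Summing: v_47(1896!) = 40 = 40.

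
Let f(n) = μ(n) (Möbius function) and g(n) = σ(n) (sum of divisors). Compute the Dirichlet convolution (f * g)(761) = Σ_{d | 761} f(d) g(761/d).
(μ * σ)(761) = 761

Divisors of 761: [1, 761]. For each d | 761:
  d = 1: μ(1) · σ(761/1) = 1 · 762 = 762
  d = 761: μ(761) · σ(761/761) = -1 · 1 = -1
Summing: (μ * σ)(761) = 762 + -1 = 761.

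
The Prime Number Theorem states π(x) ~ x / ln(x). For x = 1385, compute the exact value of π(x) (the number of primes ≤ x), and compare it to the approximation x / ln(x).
π(1385) = 221;  x/ln(x) ≈ 191.47;  relative error ≈ 13.36%.

Directly count primes up to 1385: π(1385) = 221. The PNT approximation gives 1385/ln(1385) ≈ 1385/7.23346 ≈ 191.47. Relative error (π(x) − x/ln(x)) / π(x) ≈ 13.36%; the approximation is known to undercount slightly (Li(x) is a better estimate).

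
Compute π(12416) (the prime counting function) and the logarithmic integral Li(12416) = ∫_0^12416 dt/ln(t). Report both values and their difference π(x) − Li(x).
π(12416) = 1482;  Li(12416) ≈ 1505.31;  π(x) − Li(x) ≈ -23.31.

Direct count of primes ≤ 12416 gives π(12416) = 1482. Numerical evaluation of the logarithmic integral gives Li(12416) ≈ 1505.31. The difference π(x) − Li(x) ≈ -23.31 is typically negative for small/moderate x (Li(x) overestimates), though Littlewood's theorem shows this sign changes infinitely often.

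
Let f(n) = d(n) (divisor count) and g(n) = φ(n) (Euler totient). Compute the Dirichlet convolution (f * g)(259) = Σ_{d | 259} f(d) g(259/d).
(d * φ)(259) = 304

Divisors of 259: [1, 7, 37, 259]. For each d | 259:
  d = 1: d(1) · φ(259/1) = 1 · 216 = 216
  d = 7: d(7) · φ(259/7) = 2 · 36 = 72
  d = 37: d(37) · φ(259/37) = 2 · 6 = 12
  d = 259: d(259) · φ(259/259) = 4 · 1 = 4
Summing: (d * φ)(259) = 216 + 72 + 12 + 4 = 304.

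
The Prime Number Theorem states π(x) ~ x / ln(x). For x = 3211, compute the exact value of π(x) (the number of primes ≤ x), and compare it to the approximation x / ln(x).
π(3211) = 454;  x/ln(x) ≈ 397.68;  relative error ≈ 12.41%.

Directly count primes up to 3211: π(3211) = 454. The PNT approximation gives 3211/ln(3211) ≈ 3211/8.07434 ≈ 397.68. Relative error (π(x) − x/ln(x)) / π(x) ≈ 12.41%; the approximation is known to undercount slightly (Li(x) is a better estimate).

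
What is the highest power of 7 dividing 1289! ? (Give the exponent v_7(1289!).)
v_7(1289!) = 213

Legendre's formula: v_p(n!) = Σ_{k ≥ 1} ⌊n / p^k⌋. For p = 7, n = 1289, the terms are:
  ⌊1289/7^1⌋ = ⌊1289/7⌋ = 184
  ⌊1289/7^2⌋ = ⌊1289/49⌋ = 26
  ⌊1289/7^3⌋ = ⌊1289/343⌋ = 3
(the next term ⌊1289/7^4⌋ = 0, terminating the sum). Summing: v_7(1289!) = 184 + 26 + 3 = 213.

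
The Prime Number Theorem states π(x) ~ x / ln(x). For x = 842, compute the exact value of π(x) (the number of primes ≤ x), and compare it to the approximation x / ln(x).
π(842) = 146;  x/ln(x) ≈ 125.00;  relative error ≈ 14.38%.

Directly count primes up to 842: π(842) = 146. The PNT approximation gives 842/ln(842) ≈ 842/6.73578 ≈ 125.00. Relative error (π(x) − x/ln(x)) / π(x) ≈ 14.38%; the approximation is known to undercount slightly (Li(x) is a better estimate).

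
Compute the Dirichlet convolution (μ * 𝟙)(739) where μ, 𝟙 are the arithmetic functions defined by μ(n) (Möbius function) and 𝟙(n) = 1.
(μ * 𝟙)(739) = 0

Divisors of 739: [1, 739]. For each d | 739:
  d = 1: μ(1) · 𝟙(739/1) = 1 · 1 = 1
  d = 739: μ(739) · 𝟙(739/739) = -1 · 1 = -1
Summing: (μ * 𝟙)(739) = 1 + -1 = 0.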